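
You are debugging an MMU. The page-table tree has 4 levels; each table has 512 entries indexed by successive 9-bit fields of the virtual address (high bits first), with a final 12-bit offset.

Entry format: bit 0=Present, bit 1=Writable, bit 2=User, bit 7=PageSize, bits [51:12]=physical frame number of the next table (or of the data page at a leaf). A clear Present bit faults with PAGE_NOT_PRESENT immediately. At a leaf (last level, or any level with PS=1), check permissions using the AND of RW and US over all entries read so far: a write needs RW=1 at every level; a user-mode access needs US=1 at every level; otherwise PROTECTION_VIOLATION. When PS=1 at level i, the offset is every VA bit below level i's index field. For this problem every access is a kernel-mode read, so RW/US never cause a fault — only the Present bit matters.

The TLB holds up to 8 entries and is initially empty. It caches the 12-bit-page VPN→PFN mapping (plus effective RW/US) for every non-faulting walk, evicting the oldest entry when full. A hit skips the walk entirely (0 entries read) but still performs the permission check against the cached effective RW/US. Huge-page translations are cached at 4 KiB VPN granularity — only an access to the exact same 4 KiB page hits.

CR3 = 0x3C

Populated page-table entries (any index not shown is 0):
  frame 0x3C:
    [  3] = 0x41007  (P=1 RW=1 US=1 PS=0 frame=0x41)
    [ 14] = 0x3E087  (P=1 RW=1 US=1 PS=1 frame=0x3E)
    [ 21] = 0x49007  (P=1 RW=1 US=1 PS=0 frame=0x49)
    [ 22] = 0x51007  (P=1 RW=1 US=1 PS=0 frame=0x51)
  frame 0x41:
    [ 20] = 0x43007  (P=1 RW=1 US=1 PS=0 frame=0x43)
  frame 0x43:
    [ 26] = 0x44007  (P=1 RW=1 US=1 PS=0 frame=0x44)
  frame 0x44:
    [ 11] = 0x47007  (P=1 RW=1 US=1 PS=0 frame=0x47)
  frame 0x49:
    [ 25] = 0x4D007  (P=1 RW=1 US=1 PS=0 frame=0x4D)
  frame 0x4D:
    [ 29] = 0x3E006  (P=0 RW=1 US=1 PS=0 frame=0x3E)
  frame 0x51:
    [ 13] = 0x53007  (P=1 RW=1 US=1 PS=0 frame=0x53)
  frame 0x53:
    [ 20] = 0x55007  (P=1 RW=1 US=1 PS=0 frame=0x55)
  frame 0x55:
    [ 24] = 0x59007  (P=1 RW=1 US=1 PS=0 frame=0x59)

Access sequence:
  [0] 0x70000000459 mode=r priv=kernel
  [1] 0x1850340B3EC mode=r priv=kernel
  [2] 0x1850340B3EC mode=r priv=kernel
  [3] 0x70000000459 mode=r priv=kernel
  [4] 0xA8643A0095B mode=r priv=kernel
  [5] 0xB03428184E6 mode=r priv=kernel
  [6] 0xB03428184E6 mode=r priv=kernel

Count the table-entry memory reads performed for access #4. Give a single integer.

Per-access translation:
#0 VA=0x70000000459 (r,kernel):
  L0 @0x3C[14] → 0x3E087  P=1,RW=1,US=1,PS=1
  ✓ 0x3E459 (huge @L0)  — 1 lookups
#1 VA=0x1850340B3EC (r,kernel):
  L0 @0x3C[3] → 0x41007  P=1,RW=1,US=1,PS=0
  L1 @0x41[20] → 0x43007  P=1,RW=1,US=1,PS=0
  L2 @0x43[26] → 0x44007  P=1,RW=1,US=1,PS=0
  L3 @0x44[11] → 0x47007  P=1,RW=1,US=1,PS=0
  ✓ 0x473EC  — 4 lookups
#2 VA=0x1850340B3EC (r,kernel):
  TLB hit vpn=0x1850340B → PA=0x473EC
#3 VA=0x70000000459 (r,kernel):
  TLB hit vpn=0x70000000 → PA=0x3E459
#4 VA=0xA8643A0095B (r,kernel):
  L0 @0x3C[21] → 0x49007  P=1,RW=1,US=1,PS=0
  L1 @0x49[25] → 0x4D007  P=1,RW=1,US=1,PS=0
  L2 @0x4D[29] → 0x3E006  P=0,RW=1,US=1,PS=0
  ⇒ fault: PAGE_NOT_PRESENT  — 3 lookups
#5 VA=0xB03428184E6 (r,kernel):
  L0 @0x3C[22] → 0x51007  P=1,RW=1,US=1,PS=0
  L1 @0x51[13] → 0x53007  P=1,RW=1,US=1,PS=0
  L2 @0x53[20] → 0x55007  P=1,RW=1,US=1,PS=0
  L3 @0x55[24] → 0x59007  P=1,RW=1,US=1,PS=0
  ✓ 0x594E6  — 4 lookups
#6 VA=0xB03428184E6 (r,kernel):
  TLB hit vpn=0xB0342818 → PA=0x594E6

Entries read for #4: 3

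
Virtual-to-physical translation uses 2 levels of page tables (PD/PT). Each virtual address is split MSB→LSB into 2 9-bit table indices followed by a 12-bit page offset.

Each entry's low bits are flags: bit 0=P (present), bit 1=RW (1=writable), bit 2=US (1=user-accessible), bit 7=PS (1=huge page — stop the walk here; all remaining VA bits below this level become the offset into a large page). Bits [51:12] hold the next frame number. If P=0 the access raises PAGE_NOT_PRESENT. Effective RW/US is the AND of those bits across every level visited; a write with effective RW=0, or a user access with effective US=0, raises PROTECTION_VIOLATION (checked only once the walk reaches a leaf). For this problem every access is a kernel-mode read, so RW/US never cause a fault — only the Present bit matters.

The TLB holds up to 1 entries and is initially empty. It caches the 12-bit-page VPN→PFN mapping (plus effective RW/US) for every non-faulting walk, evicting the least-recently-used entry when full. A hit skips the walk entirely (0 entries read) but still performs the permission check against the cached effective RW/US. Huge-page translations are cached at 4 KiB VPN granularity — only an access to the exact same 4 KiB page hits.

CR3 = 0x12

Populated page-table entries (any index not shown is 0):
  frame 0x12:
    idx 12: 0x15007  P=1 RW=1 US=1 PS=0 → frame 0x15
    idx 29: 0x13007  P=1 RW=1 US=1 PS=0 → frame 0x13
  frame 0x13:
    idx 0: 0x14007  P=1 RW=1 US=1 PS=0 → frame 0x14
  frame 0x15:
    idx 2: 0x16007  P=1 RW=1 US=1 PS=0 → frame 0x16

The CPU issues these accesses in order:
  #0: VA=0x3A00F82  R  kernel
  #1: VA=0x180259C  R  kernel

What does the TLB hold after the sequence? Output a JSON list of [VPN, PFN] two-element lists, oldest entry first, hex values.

Per-access translation:
#0 VA=0x3A00F82 (r,kernel):
  [0] read 0x12 idx=29: raw=0x13007 flags P=1 W=1 U=1 S=0
  [1] read 0x13 idx=0: raw=0x14007 flags P=1 W=1 U=1 S=0
  ✓ 0x14F82  — 2 lookups
#1 VA=0x180259C (r,kernel):
  [0] read 0x12 idx=12: raw=0x15007 flags P=1 W=1 U=1 S=0
  [1] read 0x15 idx=2: raw=0x16007 flags P=1 W=1 U=1 S=0
  ✓ 0x1659C  — 2 lookups

TLB: [["0x1802", "0x16"]]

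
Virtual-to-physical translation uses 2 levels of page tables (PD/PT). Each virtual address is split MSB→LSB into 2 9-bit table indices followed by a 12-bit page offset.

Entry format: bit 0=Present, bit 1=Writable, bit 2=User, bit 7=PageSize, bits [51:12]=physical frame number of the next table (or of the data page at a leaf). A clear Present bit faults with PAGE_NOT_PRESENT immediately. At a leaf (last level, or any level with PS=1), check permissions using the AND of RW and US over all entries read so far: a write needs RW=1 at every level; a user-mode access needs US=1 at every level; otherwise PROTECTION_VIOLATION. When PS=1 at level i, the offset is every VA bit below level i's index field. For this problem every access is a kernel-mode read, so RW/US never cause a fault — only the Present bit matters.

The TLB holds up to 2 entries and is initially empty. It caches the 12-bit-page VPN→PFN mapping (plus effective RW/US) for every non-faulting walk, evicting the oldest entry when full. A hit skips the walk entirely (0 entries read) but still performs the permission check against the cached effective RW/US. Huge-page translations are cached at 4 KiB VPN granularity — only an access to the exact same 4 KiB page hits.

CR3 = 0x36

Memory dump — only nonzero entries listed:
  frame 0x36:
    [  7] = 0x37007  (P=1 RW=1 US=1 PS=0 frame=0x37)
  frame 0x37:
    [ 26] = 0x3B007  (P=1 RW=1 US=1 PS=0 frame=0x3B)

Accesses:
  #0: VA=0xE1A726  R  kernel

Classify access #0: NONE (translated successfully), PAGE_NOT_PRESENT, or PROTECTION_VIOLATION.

Per-access translation:
#0 VA=0xE1A726 (r,kernel):
  [0] read 0x36 idx=7: raw=0x37007 flags P=1 W=1 U=1 S=0
  [1] read 0x37 idx=26: raw=0x3B007 flags P=1 W=1 U=1 S=0
  ✓ 0x3B726  — 2 lookups

Access #0 fault: NONE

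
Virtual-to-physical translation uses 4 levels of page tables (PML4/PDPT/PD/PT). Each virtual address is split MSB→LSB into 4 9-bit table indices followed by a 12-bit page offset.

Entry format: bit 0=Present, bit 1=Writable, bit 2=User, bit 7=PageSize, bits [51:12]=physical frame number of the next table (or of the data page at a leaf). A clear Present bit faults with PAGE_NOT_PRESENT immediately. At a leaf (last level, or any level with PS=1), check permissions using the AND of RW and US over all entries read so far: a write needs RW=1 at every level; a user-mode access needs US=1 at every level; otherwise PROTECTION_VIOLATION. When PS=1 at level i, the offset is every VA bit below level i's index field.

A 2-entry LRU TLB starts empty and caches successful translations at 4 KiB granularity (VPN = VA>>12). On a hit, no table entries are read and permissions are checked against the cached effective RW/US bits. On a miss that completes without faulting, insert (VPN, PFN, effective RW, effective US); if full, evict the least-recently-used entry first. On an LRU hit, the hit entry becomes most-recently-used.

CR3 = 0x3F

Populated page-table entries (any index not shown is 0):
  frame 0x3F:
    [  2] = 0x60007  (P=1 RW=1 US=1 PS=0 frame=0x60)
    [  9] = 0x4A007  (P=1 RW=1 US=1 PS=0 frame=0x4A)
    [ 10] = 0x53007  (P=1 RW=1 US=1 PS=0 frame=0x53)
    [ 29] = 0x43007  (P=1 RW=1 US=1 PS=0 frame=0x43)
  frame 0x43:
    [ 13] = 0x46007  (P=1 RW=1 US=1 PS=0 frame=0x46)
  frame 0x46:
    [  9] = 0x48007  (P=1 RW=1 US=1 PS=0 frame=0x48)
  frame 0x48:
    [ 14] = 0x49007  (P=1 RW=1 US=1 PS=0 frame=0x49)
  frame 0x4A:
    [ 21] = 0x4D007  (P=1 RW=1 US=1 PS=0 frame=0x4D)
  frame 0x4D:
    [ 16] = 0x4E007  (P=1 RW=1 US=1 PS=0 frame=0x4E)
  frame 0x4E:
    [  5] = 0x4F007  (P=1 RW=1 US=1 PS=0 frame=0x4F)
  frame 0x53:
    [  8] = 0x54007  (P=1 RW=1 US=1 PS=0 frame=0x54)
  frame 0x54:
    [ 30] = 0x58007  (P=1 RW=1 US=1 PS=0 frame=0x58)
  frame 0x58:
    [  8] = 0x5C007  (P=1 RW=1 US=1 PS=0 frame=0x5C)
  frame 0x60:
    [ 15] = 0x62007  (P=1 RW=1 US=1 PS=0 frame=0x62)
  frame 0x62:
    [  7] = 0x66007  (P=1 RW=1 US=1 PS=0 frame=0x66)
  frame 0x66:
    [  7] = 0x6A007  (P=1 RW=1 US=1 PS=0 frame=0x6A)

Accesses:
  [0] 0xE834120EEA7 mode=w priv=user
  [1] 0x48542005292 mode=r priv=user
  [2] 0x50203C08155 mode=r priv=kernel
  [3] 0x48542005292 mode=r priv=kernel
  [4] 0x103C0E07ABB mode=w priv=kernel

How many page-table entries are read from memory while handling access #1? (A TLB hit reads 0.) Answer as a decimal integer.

Trace:
#0 VA=0xE834120EEA7 (w,user):
  [0] read 0x3F idx=29: raw=0x43007 flags P=1 W=1 U=1 S=0
  [1] read 0x43 idx=13: raw=0x46007 flags P=1 W=1 U=1 S=0
  [2] read 0x46 idx=9: raw=0x48007 flags P=1 W=1 U=1 S=0
  [3] read 0x48 idx=14: raw=0x49007 flags P=1 W=1 U=1 S=0
  ✓ 0x49EA7  — 4 lookups
#1 VA=0x48542005292 (r,user):
  [0] read 0x3F idx=9: raw=0x4A007 flags P=1 W=1 U=1 S=0
  [1] read 0x4A idx=21: raw=0x4D007 flags P=1 W=1 U=1 S=0
  [2] read 0x4D idx=16: raw=0x4E007 flags P=1 W=1 U=1 S=0
  [3] read 0x4E idx=5: raw=0x4F007 flags P=1 W=1 U=1 S=0
  ✓ 0x4F292  — 4 lookups
#2 VA=0x50203C08155 (r,kernel):
  [0] read 0x3F idx=10: raw=0x53007 flags P=1 W=1 U=1 S=0
  [1] read 0x53 idx=8: raw=0x54007 flags P=1 W=1 U=1 S=0
  [2] read 0x54 idx=30: raw=0x58007 flags P=1 W=1 U=1 S=0
  [3] read 0x58 idx=8: raw=0x5C007 flags P=1 W=1 U=1 S=0
  ✓ 0x5C155  — 4 lookups
#3 VA=0x48542005292 (r,kernel):
  TLB hit vpn=0x48542005 → PA=0x4F292
#4 VA=0x103C0E07ABB (w,kernel):
  [0] read 0x3F idx=2: raw=0x60007 flags P=1 W=1 U=1 S=0
  [1] read 0x60 idx=15: raw=0x62007 flags P=1 W=1 U=1 S=0
  [2] read 0x62 idx=7: raw=0x66007 flags P=1 W=1 U=1 S=0
  [3] read 0x66 idx=7: raw=0x6A007 flags P=1 W=1 U=1 S=0
  ✓ 0x6AABB  — 4 lookups

Entries read for #1: 4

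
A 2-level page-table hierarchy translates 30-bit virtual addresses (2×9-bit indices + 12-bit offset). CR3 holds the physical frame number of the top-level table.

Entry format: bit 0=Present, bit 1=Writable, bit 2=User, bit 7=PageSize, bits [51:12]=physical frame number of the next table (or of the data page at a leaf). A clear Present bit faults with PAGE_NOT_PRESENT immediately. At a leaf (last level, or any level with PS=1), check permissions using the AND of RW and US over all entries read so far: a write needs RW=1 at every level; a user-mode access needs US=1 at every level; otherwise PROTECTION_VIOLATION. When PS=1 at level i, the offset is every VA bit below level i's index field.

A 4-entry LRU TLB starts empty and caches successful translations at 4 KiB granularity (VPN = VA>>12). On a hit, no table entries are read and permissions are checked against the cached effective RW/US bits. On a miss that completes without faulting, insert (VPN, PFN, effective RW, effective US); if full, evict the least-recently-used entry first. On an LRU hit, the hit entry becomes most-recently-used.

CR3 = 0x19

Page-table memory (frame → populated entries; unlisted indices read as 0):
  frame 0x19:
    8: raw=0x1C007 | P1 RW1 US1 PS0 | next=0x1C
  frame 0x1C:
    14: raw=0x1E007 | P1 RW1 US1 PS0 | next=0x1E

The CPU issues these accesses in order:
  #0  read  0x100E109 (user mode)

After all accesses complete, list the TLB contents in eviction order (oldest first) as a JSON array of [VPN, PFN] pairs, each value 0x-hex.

Per-access translation:
#0 VA=0x100E109 (r,user):
  L0: frame=0x19 idx=8 entry=0x1C007 [P=1 RW=1 US=1 PS=0]
  L1: frame=0x1C idx=14 entry=0x1E007 [P=1 RW=1 US=1 PS=0]
  ✓ 0x1E109  — 2 lookups

TLB: [["0x100E", "0x1E"]]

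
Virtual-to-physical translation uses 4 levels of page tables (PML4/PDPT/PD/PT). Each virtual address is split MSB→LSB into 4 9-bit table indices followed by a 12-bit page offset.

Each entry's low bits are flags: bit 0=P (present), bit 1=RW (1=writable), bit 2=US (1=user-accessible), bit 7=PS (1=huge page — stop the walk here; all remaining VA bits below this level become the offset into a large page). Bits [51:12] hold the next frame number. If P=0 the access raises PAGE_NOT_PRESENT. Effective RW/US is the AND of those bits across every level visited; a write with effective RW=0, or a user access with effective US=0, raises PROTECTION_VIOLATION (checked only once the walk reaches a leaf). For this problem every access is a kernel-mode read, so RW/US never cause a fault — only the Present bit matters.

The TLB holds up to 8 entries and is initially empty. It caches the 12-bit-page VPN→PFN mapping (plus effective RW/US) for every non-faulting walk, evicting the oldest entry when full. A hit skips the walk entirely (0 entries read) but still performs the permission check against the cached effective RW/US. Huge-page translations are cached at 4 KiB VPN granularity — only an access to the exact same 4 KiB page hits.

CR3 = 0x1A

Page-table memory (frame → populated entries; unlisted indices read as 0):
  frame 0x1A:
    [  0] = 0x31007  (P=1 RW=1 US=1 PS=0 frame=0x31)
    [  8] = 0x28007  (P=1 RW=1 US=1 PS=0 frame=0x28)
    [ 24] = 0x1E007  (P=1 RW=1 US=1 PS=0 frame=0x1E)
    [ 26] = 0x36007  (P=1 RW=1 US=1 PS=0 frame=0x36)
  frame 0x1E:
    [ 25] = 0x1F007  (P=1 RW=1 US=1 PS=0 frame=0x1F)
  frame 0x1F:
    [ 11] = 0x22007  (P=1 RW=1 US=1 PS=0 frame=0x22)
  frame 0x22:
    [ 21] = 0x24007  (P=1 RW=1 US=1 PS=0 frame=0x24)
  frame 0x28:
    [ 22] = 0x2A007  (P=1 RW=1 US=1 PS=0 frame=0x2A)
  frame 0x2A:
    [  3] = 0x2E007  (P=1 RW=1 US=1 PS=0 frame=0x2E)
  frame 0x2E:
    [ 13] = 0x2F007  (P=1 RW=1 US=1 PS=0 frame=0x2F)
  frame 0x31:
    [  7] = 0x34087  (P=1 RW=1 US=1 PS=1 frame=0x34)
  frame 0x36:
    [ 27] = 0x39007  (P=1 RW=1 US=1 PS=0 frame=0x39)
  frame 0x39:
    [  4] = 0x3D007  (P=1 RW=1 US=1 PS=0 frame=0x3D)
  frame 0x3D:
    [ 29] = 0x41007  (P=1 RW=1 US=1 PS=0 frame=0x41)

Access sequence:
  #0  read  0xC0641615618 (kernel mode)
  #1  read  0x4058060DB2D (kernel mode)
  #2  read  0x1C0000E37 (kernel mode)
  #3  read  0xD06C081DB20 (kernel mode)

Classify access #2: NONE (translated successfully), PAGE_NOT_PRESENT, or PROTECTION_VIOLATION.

Trace:
#0 VA=0xC0641615618 (r,kernel):
  [0] read 0x1A idx=24: raw=0x1E007 flags P=1 W=1 U=1 S=0
  [1] read 0x1E idx=25: raw=0x1F007 flags P=1 W=1 U=1 S=0
  [2] read 0x1F idx=11: raw=0x22007 flags P=1 W=1 U=1 S=0
  [3] read 0x22 idx=21: raw=0x24007 flags P=1 W=1 U=1 S=0
  ⇒ phys 0x24618  [4 reads]
#1 VA=0x4058060DB2D (r,kernel):
  [0] read 0x1A idx=8: raw=0x28007 flags P=1 W=1 U=1 S=0
  [1] read 0x28 idx=22: raw=0x2A007 flags P=1 W=1 U=1 S=0
  [2] read 0x2A idx=3: raw=0x2E007 flags P=1 W=1 U=1 S=0
  [3] read 0x2E idx=13: raw=0x2F007 flags P=1 W=1 U=1 S=0
  ⇒ phys 0x2FB2D  [4 reads]
#2 VA=0x1C0000E37 (r,kernel):
  [0] read 0x1A idx=0: raw=0x31007 flags P=1 W=1 U=1 S=0
  [1] read 0x31 idx=7: raw=0x34087 flags P=1 W=1 U=1 S=1
  ⇒ phys 0x34E37 (huge @L1)  [2 reads]
#3 VA=0xD06C081DB20 (r,kernel):
  [0] read 0x1A idx=26: raw=0x36007 flags P=1 W=1 U=1 S=0
  [1] read 0x36 idx=27: raw=0x39007 flags P=1 W=1 U=1 S=0
  [2] read 0x39 idx=4: raw=0x3D007 flags P=1 W=1 U=1 S=0
  [3] read 0x3D idx=29: raw=0x41007 flags P=1 W=1 U=1 S=0
  ⇒ phys 0x41B20  [4 reads]

Access #2 fault: NONE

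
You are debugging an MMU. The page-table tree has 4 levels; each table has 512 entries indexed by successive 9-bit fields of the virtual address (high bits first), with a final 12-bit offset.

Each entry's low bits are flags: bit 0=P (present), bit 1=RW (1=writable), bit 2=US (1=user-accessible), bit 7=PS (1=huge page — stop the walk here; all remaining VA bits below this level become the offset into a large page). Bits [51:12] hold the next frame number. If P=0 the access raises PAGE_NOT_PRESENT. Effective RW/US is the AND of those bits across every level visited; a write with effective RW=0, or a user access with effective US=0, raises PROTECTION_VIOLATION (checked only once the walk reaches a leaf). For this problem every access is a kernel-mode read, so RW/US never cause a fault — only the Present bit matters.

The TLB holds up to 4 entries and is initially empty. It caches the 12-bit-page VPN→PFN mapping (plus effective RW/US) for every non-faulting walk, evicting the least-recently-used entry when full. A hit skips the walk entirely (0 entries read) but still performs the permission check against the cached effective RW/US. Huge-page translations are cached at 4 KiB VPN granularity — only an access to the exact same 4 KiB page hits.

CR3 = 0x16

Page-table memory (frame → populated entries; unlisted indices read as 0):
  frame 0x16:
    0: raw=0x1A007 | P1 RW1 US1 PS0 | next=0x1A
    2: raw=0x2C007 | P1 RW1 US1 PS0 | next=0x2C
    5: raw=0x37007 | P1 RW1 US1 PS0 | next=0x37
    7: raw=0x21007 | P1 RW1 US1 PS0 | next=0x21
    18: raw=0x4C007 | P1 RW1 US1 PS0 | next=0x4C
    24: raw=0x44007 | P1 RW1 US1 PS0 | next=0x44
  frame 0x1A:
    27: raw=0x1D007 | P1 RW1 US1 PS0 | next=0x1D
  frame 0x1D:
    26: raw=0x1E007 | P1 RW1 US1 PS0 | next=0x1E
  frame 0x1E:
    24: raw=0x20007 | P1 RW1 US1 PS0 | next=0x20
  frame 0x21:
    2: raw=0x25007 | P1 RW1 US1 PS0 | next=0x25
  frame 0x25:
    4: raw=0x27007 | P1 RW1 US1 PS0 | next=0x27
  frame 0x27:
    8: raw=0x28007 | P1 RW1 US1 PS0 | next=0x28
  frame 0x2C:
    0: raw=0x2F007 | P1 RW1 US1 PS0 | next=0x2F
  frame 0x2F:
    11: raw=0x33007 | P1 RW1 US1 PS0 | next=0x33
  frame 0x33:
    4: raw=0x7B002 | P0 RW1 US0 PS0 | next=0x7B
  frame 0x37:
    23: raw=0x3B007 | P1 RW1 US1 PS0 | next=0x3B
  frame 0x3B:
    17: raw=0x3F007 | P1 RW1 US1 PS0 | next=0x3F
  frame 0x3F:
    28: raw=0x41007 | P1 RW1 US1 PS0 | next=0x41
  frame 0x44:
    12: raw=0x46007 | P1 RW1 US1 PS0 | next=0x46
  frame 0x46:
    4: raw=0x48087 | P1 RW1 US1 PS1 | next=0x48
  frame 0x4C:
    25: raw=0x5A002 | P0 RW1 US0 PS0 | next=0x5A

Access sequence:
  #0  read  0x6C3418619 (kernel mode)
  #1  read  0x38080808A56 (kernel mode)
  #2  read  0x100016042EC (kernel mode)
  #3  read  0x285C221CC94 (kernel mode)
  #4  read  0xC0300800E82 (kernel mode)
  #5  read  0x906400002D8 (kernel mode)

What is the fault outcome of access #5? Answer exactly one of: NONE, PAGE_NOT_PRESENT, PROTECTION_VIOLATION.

Per-access translation:
#0 VA=0x6C3418619 (r,kernel):
  L0: frame=0x16 idx=0 entry=0x1A007 [P=1 RW=1 US=1 PS=0]
  L1: frame=0x1A idx=27 entry=0x1D007 [P=1 RW=1 US=1 PS=0]
  L2: frame=0x1D idx=26 entry=0x1E007 [P=1 RW=1 US=1 PS=0]
  L3: frame=0x1E idx=24 entry=0x20007 [P=1 RW=1 US=1 PS=0]
  → PA=0x20619  (4 entries read)
#1 VA=0x38080808A56 (r,kernel):
  L0: frame=0x16 idx=7 entry=0x21007 [P=1 RW=1 US=1 PS=0]
  L1: frame=0x21 idx=2 entry=0x25007 [P=1 RW=1 US=1 PS=0]
  L2: frame=0x25 idx=4 entry=0x27007 [P=1 RW=1 US=1 PS=0]
  L3: frame=0x27 idx=8 entry=0x28007 [P=1 RW=1 US=1 PS=0]
  → PA=0x28A56  (4 entries read)
#2 VA=0x100016042EC (r,kernel):
  L0: frame=0x16 idx=2 entry=0x2C007 [P=1 RW=1 US=1 PS=0]
  L1: frame=0x2C idx=0 entry=0x2F007 [P=1 RW=1 US=1 PS=0]
  L2: frame=0x2F idx=11 entry=0x33007 [P=1 RW=1 US=1 PS=0]
  L3: frame=0x33 idx=4 entry=0x7B002 [P=0 RW=1 US=0 PS=0]
  → PAGE_NOT_PRESENT  (4 entries read)
#3 VA=0x285C221CC94 (r,kernel):
  L0: frame=0x16 idx=5 entry=0x37007 [P=1 RW=1 US=1 PS=0]
  L1: frame=0x37 idx=23 entry=0x3B007 [P=1 RW=1 US=1 PS=0]
  L2: frame=0x3B idx=17 entry=0x3F007 [P=1 RW=1 US=1 PS=0]
  L3: frame=0x3F idx=28 entry=0x41007 [P=1 RW=1 US=1 PS=0]
  → PA=0x41C94  (4 entries read)
#4 VA=0xC0300800E82 (r,kernel):
  L0: frame=0x16 idx=24 entry=0x44007 [P=1 RW=1 US=1 PS=0]
  L1: frame=0x44 idx=12 entry=0x46007 [P=1 RW=1 US=1 PS=0]
  L2: frame=0x46 idx=4 entry=0x48087 [P=1 RW=1 US=1 PS=1]
  → PA=0x48E82 (huge @L2)  (3 entries read)
#5 VA=0x906400002D8 (r,kernel):
  L0: frame=0x16 idx=18 entry=0x4C007 [P=1 RW=1 US=1 PS=0]
  L1: frame=0x4C idx=25 entry=0x5A002 [P=0 RW=1 US=0 PS=0]
  → PAGE_NOT_PRESENT  (2 entries read)

Access #5 fault: PAGE_NOT_PRESENT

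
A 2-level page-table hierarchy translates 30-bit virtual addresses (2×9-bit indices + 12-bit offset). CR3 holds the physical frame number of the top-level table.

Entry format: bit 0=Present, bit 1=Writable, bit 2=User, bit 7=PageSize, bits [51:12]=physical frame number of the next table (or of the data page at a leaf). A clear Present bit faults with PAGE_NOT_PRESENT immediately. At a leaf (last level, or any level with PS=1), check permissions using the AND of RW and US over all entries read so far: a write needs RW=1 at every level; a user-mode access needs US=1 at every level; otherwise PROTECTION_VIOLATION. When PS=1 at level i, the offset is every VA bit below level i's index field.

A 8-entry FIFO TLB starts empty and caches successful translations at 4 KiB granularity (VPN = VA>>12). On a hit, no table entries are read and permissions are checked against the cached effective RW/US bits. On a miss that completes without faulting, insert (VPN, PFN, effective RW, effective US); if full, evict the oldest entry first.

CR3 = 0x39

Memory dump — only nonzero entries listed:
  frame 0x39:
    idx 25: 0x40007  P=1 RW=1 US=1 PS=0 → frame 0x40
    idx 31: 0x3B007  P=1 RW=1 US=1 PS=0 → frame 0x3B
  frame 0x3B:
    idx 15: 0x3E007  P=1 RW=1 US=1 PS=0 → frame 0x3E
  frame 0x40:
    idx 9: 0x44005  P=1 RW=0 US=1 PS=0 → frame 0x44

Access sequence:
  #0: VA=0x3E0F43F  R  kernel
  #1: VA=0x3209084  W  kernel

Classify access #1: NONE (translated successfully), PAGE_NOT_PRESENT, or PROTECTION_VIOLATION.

Trace:
#0 VA=0x3E0F43F (r,kernel):
  [0] read 0x39 idx=31: raw=0x3B007 flags P=1 W=1 U=1 S=0
  [1] read 0x3B idx=15: raw=0x3E007 flags P=1 W=1 U=1 S=0
  ⇒ phys 0x3E43F  [2 reads]
#1 VA=0x3209084 (w,kernel):
  [0] read 0x39 idx=25: raw=0x40007 flags P=1 W=1 U=1 S=0
  [1] read 0x40 idx=9: raw=0x44005 flags P=1 W=0 U=1 S=0
  ✗ PROTECTION_VIOLATION  [2 reads]

Access #1 fault: PROTECTION_VIOLATION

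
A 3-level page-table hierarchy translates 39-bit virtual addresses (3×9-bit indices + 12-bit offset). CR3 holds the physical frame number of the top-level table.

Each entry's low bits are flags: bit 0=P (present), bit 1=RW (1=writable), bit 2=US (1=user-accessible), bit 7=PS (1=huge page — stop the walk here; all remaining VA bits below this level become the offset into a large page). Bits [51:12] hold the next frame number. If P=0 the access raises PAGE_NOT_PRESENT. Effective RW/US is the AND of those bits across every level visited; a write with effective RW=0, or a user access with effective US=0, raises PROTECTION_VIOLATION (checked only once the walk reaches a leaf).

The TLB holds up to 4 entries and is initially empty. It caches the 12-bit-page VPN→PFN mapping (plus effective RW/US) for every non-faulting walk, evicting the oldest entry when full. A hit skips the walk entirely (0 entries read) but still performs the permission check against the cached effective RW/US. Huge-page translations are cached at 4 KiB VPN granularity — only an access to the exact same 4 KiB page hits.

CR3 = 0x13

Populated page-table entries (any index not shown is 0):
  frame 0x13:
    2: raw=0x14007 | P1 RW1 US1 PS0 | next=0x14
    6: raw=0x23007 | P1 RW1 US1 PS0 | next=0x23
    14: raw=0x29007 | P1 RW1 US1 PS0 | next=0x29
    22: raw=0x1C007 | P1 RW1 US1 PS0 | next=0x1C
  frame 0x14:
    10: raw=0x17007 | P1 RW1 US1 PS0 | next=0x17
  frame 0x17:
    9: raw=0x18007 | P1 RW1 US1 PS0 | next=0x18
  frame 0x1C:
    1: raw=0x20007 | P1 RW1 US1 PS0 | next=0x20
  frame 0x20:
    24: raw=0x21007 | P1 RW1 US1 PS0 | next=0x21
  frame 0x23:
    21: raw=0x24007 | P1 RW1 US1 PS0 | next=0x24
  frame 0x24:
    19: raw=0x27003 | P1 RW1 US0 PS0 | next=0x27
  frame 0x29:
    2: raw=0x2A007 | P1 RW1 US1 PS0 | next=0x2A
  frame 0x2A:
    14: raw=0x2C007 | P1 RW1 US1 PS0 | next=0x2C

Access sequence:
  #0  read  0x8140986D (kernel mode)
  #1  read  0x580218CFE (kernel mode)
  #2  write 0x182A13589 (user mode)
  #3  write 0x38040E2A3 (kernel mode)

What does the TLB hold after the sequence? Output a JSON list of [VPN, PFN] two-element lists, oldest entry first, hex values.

Per-access translation:
#0 VA=0x8140986D (r,kernel):
  lvl0: tbl 0x13, slot 2 ⇒ 0x14007 (P1/RW1/US1/PS0)
  lvl1: tbl 0x14, slot 10 ⇒ 0x17007 (P1/RW1/US1/PS0)
  lvl2: tbl 0x17, slot 9 ⇒ 0x18007 (P1/RW1/US1/PS0)
  → PA=0x1886D  (3 entries read)
#1 VA=0x580218CFE (r,kernel):
  lvl0: tbl 0x13, slot 22 ⇒ 0x1C007 (P1/RW1/US1/PS0)
  lvl1: tbl 0x1C, slot 1 ⇒ 0x20007 (P1/RW1/US1/PS0)
  lvl2: tbl 0x20, slot 24 ⇒ 0x21007 (P1/RW1/US1/PS0)
  → PA=0x21CFE  (3 entries read)
#2 VA=0x182A13589 (w,user):
  lvl0: tbl 0x13, slot 6 ⇒ 0x23007 (P1/RW1/US1/PS0)
  lvl1: tbl 0x23, slot 21 ⇒ 0x24007 (P1/RW1/US1/PS0)
  lvl2: tbl 0x24, slot 19 ⇒ 0x27003 (P1/RW1/US0/PS0)
  ⇒ fault: PROTECTION_VIOLATION  — 3 lookups
#3 VA=0x38040E2A3 (w,kernel):
  lvl0: tbl 0x13, slot 14 ⇒ 0x29007 (P1/RW1/US1/PS0)
  lvl1: tbl 0x29, slot 2 ⇒ 0x2A007 (P1/RW1/US1/PS0)
  lvl2: tbl 0x2A, slot 14 ⇒ 0x2C007 (P1/RW1/US1/PS0)
  → PA=0x2C2A3  (3 entries read)

TLB: [["0x81409", "0x18"], ["0x580218", "0x21"], ["0x38040E", "0x2C"]]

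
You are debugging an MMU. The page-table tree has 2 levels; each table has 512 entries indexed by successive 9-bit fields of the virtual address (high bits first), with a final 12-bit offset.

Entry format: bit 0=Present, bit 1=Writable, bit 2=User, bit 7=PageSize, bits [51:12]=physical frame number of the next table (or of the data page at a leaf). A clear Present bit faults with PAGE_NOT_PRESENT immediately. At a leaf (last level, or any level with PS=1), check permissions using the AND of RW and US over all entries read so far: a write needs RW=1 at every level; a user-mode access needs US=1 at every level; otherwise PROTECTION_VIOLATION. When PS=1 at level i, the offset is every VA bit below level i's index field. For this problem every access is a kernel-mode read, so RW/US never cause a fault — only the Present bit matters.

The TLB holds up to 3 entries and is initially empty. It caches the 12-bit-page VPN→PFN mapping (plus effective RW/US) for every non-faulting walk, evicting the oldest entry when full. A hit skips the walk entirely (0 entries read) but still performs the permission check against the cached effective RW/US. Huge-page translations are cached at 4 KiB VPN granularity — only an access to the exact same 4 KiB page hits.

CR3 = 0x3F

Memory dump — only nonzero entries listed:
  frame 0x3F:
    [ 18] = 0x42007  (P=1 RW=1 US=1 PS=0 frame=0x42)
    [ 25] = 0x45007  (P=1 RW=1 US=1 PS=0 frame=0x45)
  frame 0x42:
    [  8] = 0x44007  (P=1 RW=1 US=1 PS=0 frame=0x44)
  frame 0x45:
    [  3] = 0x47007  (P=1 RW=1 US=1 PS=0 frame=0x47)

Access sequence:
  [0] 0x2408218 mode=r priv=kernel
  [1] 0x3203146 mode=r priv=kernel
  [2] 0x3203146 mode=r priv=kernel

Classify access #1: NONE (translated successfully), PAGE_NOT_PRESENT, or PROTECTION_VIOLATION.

Per-access translation:
#0 VA=0x2408218 (r,kernel):
  lvl0: tbl 0x3F, slot 18 ⇒ 0x42007 (P1/RW1/US1/PS0)
  lvl1: tbl 0x42, slot 8 ⇒ 0x44007 (P1/RW1/US1/PS0)
  ⇒ phys 0x44218  [2 reads]
#1 VA=0x3203146 (r,kernel):
  lvl0: tbl 0x3F, slot 25 ⇒ 0x45007 (P1/RW1/US1/PS0)
  lvl1: tbl 0x45, slot 3 ⇒ 0x47007 (P1/RW1/US1/PS0)
  ⇒ phys 0x47146  [2 reads]
#2 VA=0x3203146 (r,kernel):
  TLB hit vpn=0x3203 → PA=0x47146

Access #1 fault: NONE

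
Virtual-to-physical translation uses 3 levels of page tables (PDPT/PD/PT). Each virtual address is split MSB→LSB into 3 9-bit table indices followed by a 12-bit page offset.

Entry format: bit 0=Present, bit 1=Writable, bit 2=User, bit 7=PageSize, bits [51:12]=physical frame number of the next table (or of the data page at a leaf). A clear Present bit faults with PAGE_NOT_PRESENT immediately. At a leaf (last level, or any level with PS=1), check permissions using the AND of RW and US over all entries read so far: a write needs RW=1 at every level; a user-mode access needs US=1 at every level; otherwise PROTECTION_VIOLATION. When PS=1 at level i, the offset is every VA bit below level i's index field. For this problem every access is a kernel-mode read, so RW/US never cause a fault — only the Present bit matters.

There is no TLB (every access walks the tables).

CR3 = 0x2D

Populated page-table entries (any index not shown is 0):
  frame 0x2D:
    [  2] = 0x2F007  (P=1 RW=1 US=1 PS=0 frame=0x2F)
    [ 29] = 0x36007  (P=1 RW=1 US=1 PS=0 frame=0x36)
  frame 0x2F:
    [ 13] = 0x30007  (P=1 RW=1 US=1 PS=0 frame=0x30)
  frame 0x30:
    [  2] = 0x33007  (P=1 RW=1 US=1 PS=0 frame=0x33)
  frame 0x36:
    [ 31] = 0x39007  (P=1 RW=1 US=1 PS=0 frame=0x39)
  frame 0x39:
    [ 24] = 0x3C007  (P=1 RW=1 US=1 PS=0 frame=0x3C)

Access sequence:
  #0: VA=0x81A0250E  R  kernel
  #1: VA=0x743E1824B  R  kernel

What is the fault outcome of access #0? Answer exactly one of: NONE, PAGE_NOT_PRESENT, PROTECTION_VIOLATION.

Per-access translation:
#0 VA=0x81A0250E (r,kernel):
  [0] read 0x2D idx=2: raw=0x2F007 flags P=1 W=1 U=1 S=0
  [1] read 0x2F idx=13: raw=0x30007 flags P=1 W=1 U=1 S=0
  [2] read 0x30 idx=2: raw=0x33007 flags P=1 W=1 U=1 S=0
  → PA=0x3350E  (3 entries read)
#1 VA=0x743E1824B (r,kernel):
  [0] read 0x2D idx=29: raw=0x36007 flags P=1 W=1 U=1 S=0
  [1] read 0x36 idx=31: raw=0x39007 flags P=1 W=1 U=1 S=0
  [2] read 0x39 idx=24: raw=0x3C007 flags P=1 W=1 U=1 S=0
  → PA=0x3C24B  (3 entries read)

Access #0 fault: NONE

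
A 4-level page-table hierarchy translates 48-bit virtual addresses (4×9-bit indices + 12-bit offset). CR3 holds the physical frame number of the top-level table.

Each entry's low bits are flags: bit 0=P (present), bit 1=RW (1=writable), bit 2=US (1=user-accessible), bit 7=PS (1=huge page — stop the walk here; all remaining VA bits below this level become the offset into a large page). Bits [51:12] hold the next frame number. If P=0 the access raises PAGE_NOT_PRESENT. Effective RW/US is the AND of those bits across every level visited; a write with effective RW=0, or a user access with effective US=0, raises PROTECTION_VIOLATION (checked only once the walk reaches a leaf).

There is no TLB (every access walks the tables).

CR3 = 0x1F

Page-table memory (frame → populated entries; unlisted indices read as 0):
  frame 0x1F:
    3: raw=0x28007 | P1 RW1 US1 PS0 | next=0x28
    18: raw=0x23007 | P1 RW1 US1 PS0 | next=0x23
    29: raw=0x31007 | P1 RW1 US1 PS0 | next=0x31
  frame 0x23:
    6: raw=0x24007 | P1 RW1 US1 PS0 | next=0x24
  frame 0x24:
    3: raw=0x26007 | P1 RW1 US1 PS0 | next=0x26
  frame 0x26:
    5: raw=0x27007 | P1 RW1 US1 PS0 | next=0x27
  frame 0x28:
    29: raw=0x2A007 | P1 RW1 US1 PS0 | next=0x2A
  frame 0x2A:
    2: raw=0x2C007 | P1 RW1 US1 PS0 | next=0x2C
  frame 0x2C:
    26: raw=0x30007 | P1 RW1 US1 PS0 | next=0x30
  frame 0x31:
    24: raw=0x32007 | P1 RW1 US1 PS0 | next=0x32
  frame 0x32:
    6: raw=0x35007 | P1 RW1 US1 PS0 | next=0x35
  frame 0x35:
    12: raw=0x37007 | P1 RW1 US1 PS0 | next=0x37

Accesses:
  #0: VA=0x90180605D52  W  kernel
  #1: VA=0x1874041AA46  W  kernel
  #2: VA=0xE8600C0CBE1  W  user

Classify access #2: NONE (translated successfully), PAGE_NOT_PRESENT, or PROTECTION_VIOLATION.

Trace:
#0 VA=0x90180605D52 (w,kernel):
  L0 @0x1F[18] → 0x23007  P=1,RW=1,US=1,PS=0
  L1 @0x23[6] → 0x24007  P=1,RW=1,US=1,PS=0
  L2 @0x24[3] → 0x26007  P=1,RW=1,US=1,PS=0
  L3 @0x26[5] → 0x27007  P=1,RW=1,US=1,PS=0
  → PA=0x27D52  (4 entries read)
#1 VA=0x1874041AA46 (w,kernel):
  L0 @0x1F[3] → 0x28007  P=1,RW=1,US=1,PS=0
  L1 @0x28[29] → 0x2A007  P=1,RW=1,US=1,PS=0
  L2 @0x2A[2] → 0x2C007  P=1,RW=1,US=1,PS=0
  L3 @0x2C[26] → 0x30007  P=1,RW=1,US=1,PS=0
  → PA=0x30A46  (4 entries read)
#2 VA=0xE8600C0CBE1 (w,user):
  L0 @0x1F[29] → 0x31007  P=1,RW=1,US=1,PS=0
  L1 @0x31[24] → 0x32007  P=1,RW=1,US=1,PS=0
  L2 @0x32[6] → 0x35007  P=1,RW=1,US=1,PS=0
  L3 @0x35[12] → 0x37007  P=1,RW=1,US=1,PS=0
  → PA=0x37BE1  (4 entries read)

Access #2 fault: NONE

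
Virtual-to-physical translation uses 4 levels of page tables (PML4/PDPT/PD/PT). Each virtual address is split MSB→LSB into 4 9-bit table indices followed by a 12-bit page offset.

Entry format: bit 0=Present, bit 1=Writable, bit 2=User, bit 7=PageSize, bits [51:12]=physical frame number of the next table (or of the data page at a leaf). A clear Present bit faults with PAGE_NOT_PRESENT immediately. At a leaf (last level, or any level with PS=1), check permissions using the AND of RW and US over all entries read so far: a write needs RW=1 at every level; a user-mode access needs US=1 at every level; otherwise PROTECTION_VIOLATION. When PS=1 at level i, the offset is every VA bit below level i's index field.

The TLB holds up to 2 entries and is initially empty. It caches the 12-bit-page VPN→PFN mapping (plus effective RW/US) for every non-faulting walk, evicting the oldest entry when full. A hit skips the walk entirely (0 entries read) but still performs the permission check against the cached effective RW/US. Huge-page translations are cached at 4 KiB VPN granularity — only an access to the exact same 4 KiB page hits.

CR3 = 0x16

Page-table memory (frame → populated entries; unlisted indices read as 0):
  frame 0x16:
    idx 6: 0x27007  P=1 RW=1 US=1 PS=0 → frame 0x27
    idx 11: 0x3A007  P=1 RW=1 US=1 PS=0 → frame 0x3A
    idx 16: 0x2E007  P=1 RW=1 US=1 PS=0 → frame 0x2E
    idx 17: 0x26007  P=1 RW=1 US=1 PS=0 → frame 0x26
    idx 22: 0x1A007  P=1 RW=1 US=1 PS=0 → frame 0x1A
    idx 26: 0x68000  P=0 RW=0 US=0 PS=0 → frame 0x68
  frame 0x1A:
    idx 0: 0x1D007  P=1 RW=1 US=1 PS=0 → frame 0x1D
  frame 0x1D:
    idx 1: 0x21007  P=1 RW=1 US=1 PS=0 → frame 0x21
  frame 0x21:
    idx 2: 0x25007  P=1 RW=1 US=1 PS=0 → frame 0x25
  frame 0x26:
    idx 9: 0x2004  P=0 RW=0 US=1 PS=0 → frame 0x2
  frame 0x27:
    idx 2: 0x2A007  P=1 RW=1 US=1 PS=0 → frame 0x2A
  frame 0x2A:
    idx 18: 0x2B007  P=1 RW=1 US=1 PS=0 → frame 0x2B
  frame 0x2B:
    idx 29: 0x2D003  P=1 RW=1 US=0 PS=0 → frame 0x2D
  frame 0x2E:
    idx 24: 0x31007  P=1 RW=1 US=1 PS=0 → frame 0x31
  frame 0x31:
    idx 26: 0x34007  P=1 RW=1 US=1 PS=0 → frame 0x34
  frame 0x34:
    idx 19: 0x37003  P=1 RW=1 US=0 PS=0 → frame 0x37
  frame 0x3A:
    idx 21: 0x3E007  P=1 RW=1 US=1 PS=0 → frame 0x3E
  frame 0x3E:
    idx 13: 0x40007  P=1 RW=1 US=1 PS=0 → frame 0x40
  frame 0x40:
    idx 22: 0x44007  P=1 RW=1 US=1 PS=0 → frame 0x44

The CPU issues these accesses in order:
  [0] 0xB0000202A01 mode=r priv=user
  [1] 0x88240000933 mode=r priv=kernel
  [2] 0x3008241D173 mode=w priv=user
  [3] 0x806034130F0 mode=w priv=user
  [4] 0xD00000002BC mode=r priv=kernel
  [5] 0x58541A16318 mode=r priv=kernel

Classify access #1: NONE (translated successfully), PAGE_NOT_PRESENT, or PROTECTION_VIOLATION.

Per-access translation:
#0 VA=0xB0000202A01 (r,user):
  L0 @0x16[22] → 0x1A007  P=1,RW=1,US=1,PS=0
  L1 @0x1A[0] → 0x1D007  P=1,RW=1,US=1,PS=0
  L2 @0x1D[1] → 0x21007  P=1,RW=1,US=1,PS=0
  L3 @0x21[2] → 0x25007  P=1,RW=1,US=1,PS=0
  ⇒ phys 0x25A01  [4 reads]
#1 VA=0x88240000933 (r,kernel):
  L0 @0x16[17] → 0x26007  P=1,RW=1,US=1,PS=0
  L1 @0x26[9] → 0x2004  P=0,RW=0,US=1,PS=0
  ✗ PAGE_NOT_PRESENT  [2 reads]
#2 VA=0x3008241D173 (w,user):
  L0 @0x16[6] → 0x27007  P=1,RW=1,US=1,PS=0
  L1 @0x27[2] → 0x2A007  P=1,RW=1,US=1,PS=0
  L2 @0x2A[18] → 0x2B007  P=1,RW=1,US=1,PS=0
  L3 @0x2B[29] → 0x2D003  P=1,RW=1,US=0,PS=0
  ✗ PROTECTION_VIOLATION  [4 reads]
#3 VA=0x806034130F0 (w,user):
  L0 @0x16[16] → 0x2E007  P=1,RW=1,US=1,PS=0
  L1 @0x2E[24] → 0x31007  P=1,RW=1,US=1,PS=0
  L2 @0x31[26] → 0x34007  P=1,RW=1,US=1,PS=0
  L3 @0x34[19] → 0x37003  P=1,RW=1,US=0,PS=0
  ✗ PROTECTION_VIOLATION  [4 reads]
#4 VA=0xD00000002BC (r,kernel):
  L0 @0x16[26] → 0x68000  P=0,RW=0,US=0,PS=0
  ✗ PAGE_NOT_PRESENT  [1 reads]
#5 VA=0x58541A16318 (r,kernel):
  L0 @0x16[11] → 0x3A007  P=1,RW=1,US=1,PS=0
  L1 @0x3A[21] → 0x3E007  P=1,RW=1,US=1,PS=0
  L2 @0x3E[13] → 0x40007  P=1,RW=1,US=1,PS=0
  L3 @0x40[22] → 0x44007  P=1,RW=1,US=1,PS=0
  ⇒ phys 0x44318  [4 reads]

Access #1 fault: PAGE_NOT_PRESENT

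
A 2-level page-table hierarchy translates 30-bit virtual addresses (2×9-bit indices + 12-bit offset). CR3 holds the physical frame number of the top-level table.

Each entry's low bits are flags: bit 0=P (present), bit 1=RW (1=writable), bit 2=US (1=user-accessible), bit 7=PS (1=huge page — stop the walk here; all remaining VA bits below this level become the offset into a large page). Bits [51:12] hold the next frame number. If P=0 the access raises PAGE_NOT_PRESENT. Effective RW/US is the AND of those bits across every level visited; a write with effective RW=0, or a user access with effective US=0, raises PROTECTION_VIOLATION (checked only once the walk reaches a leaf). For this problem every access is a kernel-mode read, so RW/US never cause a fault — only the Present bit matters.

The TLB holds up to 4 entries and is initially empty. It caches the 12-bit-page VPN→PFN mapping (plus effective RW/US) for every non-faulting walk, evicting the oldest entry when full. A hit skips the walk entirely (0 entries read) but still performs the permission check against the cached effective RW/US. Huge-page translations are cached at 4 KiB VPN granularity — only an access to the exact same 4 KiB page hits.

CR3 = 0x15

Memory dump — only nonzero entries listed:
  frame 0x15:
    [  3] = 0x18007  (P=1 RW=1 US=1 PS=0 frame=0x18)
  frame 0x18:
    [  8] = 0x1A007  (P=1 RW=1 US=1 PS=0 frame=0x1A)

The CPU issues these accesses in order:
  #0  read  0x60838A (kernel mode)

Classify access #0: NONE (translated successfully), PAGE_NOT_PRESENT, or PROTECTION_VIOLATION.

Walk each access:
#0 VA=0x60838A (r,kernel):
  lvl0: tbl 0x15, slot 3 ⇒ 0x18007 (P1/RW1/US1/PS0)
  lvl1: tbl 0x18, slot 8 ⇒ 0x1A007 (P1/RW1/US1/PS0)
  ⇒ phys 0x1A38A  [2 reads]

Access #0 fault: NONE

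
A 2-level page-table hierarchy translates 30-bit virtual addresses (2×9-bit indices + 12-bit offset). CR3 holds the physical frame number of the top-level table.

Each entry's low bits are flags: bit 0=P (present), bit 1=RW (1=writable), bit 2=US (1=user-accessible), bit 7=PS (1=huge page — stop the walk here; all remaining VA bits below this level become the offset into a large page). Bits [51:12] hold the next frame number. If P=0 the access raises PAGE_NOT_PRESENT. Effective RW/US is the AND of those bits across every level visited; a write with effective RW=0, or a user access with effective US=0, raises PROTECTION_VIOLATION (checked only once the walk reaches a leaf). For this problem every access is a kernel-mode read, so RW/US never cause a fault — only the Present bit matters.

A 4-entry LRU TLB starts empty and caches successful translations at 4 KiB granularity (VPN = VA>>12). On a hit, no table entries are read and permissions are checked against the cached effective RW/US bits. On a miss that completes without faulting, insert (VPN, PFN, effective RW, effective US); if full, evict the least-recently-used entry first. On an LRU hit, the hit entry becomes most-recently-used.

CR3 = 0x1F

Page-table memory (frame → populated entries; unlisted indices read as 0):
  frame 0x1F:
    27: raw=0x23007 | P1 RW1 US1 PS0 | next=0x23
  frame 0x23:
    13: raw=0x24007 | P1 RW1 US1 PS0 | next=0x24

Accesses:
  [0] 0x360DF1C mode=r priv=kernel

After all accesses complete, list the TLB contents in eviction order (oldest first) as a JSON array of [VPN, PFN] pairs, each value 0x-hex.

Trace:
#0 VA=0x360DF1C (r,kernel):
  L0 @0x1F[27] → 0x23007  P=1,RW=1,US=1,PS=0
  L1 @0x23[13] → 0x24007  P=1,RW=1,US=1,PS=0
  ⇒ phys 0x24F1C  [2 reads]

TLB: [["0x360D", "0x24"]]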